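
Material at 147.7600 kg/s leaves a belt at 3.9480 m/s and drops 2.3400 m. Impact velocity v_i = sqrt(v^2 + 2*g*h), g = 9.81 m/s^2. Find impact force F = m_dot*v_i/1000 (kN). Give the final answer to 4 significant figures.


v_i = sqrt(3.9480^2 + 2*9.81*2.3400) = 7.84203 m/s
F = 147.7600 * 7.84203 / 1000
F = 1.159 kN


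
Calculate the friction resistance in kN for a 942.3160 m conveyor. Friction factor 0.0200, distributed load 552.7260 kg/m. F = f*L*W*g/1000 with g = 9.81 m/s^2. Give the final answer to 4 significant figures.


F = 0.0200 * 942.3160 * 552.7260 * 9.81 / 1000
F = 102.2 kN


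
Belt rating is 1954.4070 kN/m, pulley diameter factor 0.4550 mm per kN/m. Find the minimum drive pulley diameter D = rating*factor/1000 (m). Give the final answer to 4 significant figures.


D = 1954.4070 * 0.4550 / 1000
D = 0.8893 m


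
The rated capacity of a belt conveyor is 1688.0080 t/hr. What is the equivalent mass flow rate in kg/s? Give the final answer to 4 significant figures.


m_dot = 1688.0080 * 1000 / 3600
m_dot = 468.9 kg/s


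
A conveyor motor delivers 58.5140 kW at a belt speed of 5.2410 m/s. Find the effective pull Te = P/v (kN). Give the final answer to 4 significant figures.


Te = P / v = 58.5140 / 5.2410
Te = 11.16 kN


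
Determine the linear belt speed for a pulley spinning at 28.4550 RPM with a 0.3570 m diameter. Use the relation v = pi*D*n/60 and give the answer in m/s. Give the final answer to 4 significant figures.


v = pi * 0.3570 * 28.4550 / 60
v = 0.5319 m/s


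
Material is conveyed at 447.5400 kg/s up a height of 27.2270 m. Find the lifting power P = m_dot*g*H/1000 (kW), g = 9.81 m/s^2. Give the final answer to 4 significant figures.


P = 447.5400 * 9.81 * 27.2270 / 1000
P = 119.5 kW


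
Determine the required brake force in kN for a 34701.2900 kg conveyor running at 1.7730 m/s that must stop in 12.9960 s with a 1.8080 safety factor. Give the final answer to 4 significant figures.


F = 34701.2900 * 1.7730 / 12.9960 * 1.8080 / 1000
F = 8.559 kN


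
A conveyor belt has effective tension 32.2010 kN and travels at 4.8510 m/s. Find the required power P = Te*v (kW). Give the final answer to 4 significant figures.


P = Te * v = 32.2010 * 4.8510
P = 156.2 kW


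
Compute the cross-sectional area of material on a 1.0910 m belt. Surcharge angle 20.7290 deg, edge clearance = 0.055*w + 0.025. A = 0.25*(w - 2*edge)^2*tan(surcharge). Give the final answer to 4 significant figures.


edge = 0.055*1.0910 + 0.025 = 0.085005 m
ew = 1.0910 - 2*0.085005 = 0.92099 m
A = 0.25 * 0.92099^2 * tan(20.7290 deg)
A = 0.08025 m^2


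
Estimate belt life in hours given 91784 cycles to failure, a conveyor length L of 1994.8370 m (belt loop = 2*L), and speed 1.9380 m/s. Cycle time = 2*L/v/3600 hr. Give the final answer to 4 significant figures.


cycle_time = 2 * 1994.8370 / 1.9380 / 3600 = 0.571849 hr
life = 91784 * 0.571849 = 52490 hours


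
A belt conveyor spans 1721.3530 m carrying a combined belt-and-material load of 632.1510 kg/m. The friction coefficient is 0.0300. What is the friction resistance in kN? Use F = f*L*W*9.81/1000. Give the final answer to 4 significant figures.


F = 0.0300 * 1721.3530 * 632.1510 * 9.81 / 1000
F = 320.2 kN


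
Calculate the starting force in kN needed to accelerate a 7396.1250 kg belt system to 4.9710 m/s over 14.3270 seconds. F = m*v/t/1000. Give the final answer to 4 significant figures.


F = 7396.1250 * 4.9710 / 14.3270 / 1000
F = 2.566 kN


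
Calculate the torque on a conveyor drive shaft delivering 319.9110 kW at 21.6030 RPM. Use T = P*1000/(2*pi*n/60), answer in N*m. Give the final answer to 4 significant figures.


omega = 2*pi*21.6030/60 = 2.26226 rad/s
T = 319.9110*1000 / 2.26226
T = 141400 N*m


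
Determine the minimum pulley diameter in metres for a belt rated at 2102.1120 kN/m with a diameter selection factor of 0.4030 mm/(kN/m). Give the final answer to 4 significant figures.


D = 2102.1120 * 0.4030 / 1000
D = 0.8472 m


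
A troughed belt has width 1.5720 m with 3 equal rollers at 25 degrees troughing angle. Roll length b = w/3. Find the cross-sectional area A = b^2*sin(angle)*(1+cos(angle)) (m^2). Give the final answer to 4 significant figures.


b = 1.5720/3 = 0.524 m
A = 0.524^2 * sin(25 deg) * (1 + cos(25 deg))
A = 0.2212 m^2


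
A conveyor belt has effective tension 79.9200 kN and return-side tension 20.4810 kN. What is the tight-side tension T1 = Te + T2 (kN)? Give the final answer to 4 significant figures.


T1 = Te + T2 = 79.9200 + 20.4810
T1 = 100.4 kN


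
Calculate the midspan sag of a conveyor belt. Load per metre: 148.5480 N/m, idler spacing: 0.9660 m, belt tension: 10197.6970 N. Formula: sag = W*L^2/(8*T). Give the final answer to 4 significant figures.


sag = 148.5480 * 0.9660^2 / (8 * 10197.6970)
sag = 0.001699 m


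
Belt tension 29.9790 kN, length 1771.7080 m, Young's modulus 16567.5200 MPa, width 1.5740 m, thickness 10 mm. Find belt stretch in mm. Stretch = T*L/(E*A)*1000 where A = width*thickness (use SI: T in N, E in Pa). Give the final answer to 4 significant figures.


A = 1.5740 * 0.01 = 0.01574 m^2
Stretch = 29.9790*1000 * 1771.7080 / (16567.5200e6 * 0.01574) * 1000
Stretch = 203.7 mm


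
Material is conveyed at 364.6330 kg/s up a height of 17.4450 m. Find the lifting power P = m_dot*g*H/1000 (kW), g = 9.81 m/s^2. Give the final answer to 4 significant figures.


P = 364.6330 * 9.81 * 17.4450 / 1000
P = 62.40 kW


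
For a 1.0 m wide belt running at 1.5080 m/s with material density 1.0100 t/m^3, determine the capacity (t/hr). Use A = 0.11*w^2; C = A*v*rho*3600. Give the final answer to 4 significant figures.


A = 0.11 * 1.0^2 = 0.11 m^2
C = 0.11 * 1.5080 * 1.0100 * 3600
C = 603.1 t/hr


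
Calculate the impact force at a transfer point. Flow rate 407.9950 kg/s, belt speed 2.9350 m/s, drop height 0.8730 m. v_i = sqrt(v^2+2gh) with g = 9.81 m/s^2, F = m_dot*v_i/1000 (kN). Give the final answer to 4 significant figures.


v_i = sqrt(2.9350^2 + 2*9.81*0.8730) = 5.07371 m/s
F = 407.9950 * 5.07371 / 1000
F = 2.070 kN


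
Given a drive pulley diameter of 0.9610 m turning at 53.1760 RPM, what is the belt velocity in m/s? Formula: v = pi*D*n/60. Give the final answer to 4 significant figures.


v = pi * 0.9610 * 53.1760 / 60
v = 2.676 m/s


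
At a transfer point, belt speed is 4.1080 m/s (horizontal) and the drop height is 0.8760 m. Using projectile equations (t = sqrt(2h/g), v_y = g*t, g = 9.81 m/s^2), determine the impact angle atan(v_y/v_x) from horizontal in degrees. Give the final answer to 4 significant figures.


t = sqrt(2*0.8760/9.81) = 0.422603 s
v_y = 9.81 * 0.422603 = 4.14574 m/s
angle = atan(4.14574 / 4.1080) = 45.26 deg


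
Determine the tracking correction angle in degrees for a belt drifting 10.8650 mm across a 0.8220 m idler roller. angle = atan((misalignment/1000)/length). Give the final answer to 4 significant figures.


misalign_m = 10.8650 / 1000 = 0.010865 m
angle = atan(0.010865 / 0.8220)
angle = 0.7573 deg


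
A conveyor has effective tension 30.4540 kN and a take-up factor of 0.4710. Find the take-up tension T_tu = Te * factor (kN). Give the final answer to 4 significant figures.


T_tu = 30.4540 * 0.4710
T_tu = 14.34 kN


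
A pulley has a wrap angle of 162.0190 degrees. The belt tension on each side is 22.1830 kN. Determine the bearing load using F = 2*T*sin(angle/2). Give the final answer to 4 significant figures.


F = 2 * 22.1830 * sin(162.0190/2 deg)
F = 43.82 kN


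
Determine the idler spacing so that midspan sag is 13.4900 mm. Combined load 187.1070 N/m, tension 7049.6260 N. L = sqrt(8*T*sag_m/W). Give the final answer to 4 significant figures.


sag = 13.4900/1000 = 0.013490 m
L = sqrt(8 * 7049.6260 * 0.013490 / 187.1070)
L = 2.016 m


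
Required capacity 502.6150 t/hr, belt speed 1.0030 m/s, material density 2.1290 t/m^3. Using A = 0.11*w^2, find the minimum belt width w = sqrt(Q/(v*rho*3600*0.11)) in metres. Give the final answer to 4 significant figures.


A_req = 502.6150 / (1.0030 * 2.1290 * 3600) = 0.0653817 m^2
w = sqrt(0.0653817 / 0.11)
w = 0.7710 m


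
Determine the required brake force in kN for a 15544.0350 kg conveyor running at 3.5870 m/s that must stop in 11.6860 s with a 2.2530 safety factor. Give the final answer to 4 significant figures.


F = 15544.0350 * 3.5870 / 11.6860 * 2.2530 / 1000
F = 10.75 kN


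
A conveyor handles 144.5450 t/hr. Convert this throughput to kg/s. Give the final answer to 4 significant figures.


m_dot = 144.5450 * 1000 / 3600
m_dot = 40.15 kg/s


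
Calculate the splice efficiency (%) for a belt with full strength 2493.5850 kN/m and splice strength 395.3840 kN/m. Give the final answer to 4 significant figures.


Eff = 395.3840 / 2493.5850 * 100
Eff = 15.86 %


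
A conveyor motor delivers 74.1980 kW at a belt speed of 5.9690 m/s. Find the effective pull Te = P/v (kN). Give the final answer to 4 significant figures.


Te = P / v = 74.1980 / 5.9690
Te = 12.43 kN


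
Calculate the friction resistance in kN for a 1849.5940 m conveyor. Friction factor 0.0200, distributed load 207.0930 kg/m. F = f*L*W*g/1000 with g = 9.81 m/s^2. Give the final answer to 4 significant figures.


F = 0.0200 * 1849.5940 * 207.0930 * 9.81 / 1000
F = 75.15 kN


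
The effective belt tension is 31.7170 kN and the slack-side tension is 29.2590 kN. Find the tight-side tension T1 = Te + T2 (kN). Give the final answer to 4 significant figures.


T1 = Te + T2 = 31.7170 + 29.2590
T1 = 60.98 kN


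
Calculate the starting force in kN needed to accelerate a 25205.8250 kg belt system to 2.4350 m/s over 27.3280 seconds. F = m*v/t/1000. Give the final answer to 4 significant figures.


F = 25205.8250 * 2.4350 / 27.3280 / 1000
F = 2.246 kN


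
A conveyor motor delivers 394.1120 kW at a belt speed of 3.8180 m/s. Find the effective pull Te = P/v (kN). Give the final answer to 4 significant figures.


Te = P / v = 394.1120 / 3.8180
Te = 103.2 kN


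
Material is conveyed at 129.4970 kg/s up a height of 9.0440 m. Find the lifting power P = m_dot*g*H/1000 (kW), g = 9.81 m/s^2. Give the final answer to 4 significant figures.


P = 129.4970 * 9.81 * 9.0440 / 1000
P = 11.49 kW


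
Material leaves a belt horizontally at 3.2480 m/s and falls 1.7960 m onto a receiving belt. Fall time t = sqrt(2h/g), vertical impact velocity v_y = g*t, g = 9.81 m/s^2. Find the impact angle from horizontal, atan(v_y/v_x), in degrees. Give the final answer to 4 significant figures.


t = sqrt(2*1.7960/9.81) = 0.605109 s
v_y = 9.81 * 0.605109 = 5.93612 m/s
angle = atan(5.93612 / 3.2480) = 61.31 deg


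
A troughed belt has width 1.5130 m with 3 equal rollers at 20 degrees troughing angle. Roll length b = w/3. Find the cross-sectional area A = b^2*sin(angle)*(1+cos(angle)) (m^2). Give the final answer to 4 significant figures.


b = 1.5130/3 = 0.504333 m
A = 0.504333^2 * sin(20 deg) * (1 + cos(20 deg))
A = 0.1687 m^2


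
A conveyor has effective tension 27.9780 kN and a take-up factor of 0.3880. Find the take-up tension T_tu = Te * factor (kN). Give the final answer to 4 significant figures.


T_tu = 27.9780 * 0.3880
T_tu = 10.86 kN


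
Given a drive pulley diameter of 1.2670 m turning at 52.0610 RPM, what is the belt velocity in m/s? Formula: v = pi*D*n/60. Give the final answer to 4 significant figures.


v = pi * 1.2670 * 52.0610 / 60
v = 3.454 m/s


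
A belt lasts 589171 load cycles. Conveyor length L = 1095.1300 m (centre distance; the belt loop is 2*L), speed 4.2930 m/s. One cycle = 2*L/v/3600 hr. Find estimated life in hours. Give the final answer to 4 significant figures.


cycle_time = 2 * 1095.1300 / 4.2930 / 3600 = 0.14172 hr
life = 589171 * 0.14172 = 83500 hours


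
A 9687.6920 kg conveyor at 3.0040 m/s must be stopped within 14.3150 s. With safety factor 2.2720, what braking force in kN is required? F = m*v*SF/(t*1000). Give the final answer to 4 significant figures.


F = 9687.6920 * 3.0040 / 14.3150 * 2.2720 / 1000
F = 4.619 kN


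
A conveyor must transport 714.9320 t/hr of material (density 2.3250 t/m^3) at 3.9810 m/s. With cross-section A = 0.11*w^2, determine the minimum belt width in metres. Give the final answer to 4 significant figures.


A_req = 714.9320 / (3.9810 * 2.3250 * 3600) = 0.0214559 m^2
w = sqrt(0.0214559 / 0.11)
w = 0.4416 m


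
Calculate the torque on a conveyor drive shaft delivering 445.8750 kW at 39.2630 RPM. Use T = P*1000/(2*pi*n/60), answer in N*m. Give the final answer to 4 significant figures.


omega = 2*pi*39.2630/60 = 4.11161 rad/s
T = 445.8750*1000 / 4.11161
T = 108400 N*m


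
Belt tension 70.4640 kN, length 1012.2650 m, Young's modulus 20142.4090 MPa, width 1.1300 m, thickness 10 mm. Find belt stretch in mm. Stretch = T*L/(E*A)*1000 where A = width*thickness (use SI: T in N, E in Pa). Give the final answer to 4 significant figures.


A = 1.1300 * 0.01 = 0.01130 m^2
Stretch = 70.4640*1000 * 1012.2650 / (20142.4090e6 * 0.01130) * 1000
Stretch = 313.4 mm


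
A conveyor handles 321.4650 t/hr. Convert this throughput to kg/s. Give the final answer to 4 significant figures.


m_dot = 321.4650 * 1000 / 3600
m_dot = 89.30 kg/s


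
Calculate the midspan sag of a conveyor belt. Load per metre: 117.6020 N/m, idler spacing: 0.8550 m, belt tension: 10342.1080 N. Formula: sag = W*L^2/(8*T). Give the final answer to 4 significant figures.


sag = 117.6020 * 0.8550^2 / (8 * 10342.1080)
sag = 0.001039 m


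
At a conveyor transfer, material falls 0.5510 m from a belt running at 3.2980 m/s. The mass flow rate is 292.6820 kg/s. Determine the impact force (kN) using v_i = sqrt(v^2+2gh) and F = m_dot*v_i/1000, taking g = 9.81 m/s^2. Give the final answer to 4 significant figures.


v_i = sqrt(3.2980^2 + 2*9.81*0.5510) = 4.65698 m/s
F = 292.6820 * 4.65698 / 1000
F = 1.363 kN


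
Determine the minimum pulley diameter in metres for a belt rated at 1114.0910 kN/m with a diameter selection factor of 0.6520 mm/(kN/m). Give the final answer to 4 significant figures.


D = 1114.0910 * 0.6520 / 1000
D = 0.7264 m


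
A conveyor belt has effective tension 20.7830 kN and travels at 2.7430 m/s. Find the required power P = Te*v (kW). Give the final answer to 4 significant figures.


P = Te * v = 20.7830 * 2.7430
P = 57.01 kW


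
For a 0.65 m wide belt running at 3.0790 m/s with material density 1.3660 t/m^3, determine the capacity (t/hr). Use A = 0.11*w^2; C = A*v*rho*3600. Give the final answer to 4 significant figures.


A = 0.11 * 0.65^2 = 0.046475 m^2
C = 0.046475 * 3.0790 * 1.3660 * 3600
C = 703.7 t/hr


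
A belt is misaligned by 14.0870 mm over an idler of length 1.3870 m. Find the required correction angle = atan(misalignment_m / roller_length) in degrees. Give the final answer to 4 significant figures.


misalign_m = 14.0870 / 1000 = 0.014087 m
angle = atan(0.014087 / 1.3870)
angle = 0.5819 deg


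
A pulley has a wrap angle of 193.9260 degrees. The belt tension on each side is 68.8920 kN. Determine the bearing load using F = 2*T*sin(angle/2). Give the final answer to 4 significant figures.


F = 2 * 68.8920 * sin(193.9260/2 deg)
F = 136.8 kN


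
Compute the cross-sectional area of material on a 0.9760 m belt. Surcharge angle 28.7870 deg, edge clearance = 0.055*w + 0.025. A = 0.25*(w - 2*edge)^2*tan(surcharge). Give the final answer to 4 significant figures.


edge = 0.055*0.9760 + 0.025 = 0.07868 m
ew = 0.9760 - 2*0.07868 = 0.81864 m
A = 0.25 * 0.81864^2 * tan(28.7870 deg)
A = 0.09206 m^2


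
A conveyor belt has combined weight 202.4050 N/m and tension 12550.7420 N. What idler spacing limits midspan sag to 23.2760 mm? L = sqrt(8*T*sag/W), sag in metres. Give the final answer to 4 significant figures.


sag = 23.2760/1000 = 0.023276 m
L = sqrt(8 * 12550.7420 * 0.023276 / 202.4050)
L = 3.398 m


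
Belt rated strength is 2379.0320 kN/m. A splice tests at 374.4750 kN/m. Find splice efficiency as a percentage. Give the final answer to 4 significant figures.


Eff = 374.4750 / 2379.0320 * 100
Eff = 15.74 %


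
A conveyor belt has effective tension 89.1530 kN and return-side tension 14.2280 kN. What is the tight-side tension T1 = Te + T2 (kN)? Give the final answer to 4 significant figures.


T1 = Te + T2 = 89.1530 + 14.2280
T1 = 103.4 kN


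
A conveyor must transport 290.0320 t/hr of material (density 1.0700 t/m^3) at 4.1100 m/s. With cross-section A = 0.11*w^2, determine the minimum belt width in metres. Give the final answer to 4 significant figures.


A_req = 290.0320 / (4.1100 * 1.0700 * 3600) = 0.0183197 m^2
w = sqrt(0.0183197 / 0.11)
w = 0.4081 m


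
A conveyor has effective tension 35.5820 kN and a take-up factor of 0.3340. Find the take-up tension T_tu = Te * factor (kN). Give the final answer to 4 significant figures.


T_tu = 35.5820 * 0.3340
T_tu = 11.88 kN


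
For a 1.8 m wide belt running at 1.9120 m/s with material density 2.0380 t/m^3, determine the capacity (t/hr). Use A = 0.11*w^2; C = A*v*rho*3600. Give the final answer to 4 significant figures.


A = 0.11 * 1.8^2 = 0.3564 m^2
C = 0.3564 * 1.9120 * 2.0380 * 3600
C = 5000 t/hr


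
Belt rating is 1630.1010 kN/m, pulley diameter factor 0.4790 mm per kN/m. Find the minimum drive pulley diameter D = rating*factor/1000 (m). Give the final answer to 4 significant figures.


D = 1630.1010 * 0.4790 / 1000
D = 0.7808 m


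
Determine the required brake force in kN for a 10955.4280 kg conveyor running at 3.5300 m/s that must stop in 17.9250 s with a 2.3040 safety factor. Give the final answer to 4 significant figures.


F = 10955.4280 * 3.5300 / 17.9250 * 2.3040 / 1000
F = 4.971 kN


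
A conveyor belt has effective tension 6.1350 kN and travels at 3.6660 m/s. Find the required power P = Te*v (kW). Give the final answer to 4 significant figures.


P = Te * v = 6.1350 * 3.6660
P = 22.49 kW


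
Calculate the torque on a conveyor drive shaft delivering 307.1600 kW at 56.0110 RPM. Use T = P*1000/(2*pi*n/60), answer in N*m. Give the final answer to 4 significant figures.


omega = 2*pi*56.0110/60 = 5.86546 rad/s
T = 307.1600*1000 / 5.86546
T = 52370 N*m


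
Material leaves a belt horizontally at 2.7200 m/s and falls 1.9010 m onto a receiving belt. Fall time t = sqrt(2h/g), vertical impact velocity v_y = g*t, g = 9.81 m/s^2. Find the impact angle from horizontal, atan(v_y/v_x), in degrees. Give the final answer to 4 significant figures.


t = sqrt(2*1.9010/9.81) = 0.622546 s
v_y = 9.81 * 0.622546 = 6.10718 m/s
angle = atan(6.10718 / 2.7200) = 65.99 deg


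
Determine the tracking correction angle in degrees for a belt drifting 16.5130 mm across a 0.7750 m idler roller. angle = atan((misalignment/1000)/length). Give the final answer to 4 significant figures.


misalign_m = 16.5130 / 1000 = 0.016513 m
angle = atan(0.016513 / 0.7750)
angle = 1.221 deg


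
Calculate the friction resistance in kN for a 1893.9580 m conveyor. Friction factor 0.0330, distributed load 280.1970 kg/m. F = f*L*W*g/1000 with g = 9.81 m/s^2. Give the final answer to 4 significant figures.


F = 0.0330 * 1893.9580 * 280.1970 * 9.81 / 1000
F = 171.8 kN


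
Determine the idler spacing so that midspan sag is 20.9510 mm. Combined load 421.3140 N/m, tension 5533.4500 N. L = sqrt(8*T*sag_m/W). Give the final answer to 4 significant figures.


sag = 20.9510/1000 = 0.020951 m
L = sqrt(8 * 5533.4500 * 0.020951 / 421.3140)
L = 1.484 m


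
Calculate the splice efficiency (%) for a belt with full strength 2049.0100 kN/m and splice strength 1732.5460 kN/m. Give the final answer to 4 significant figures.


Eff = 1732.5460 / 2049.0100 * 100
Eff = 84.56 %


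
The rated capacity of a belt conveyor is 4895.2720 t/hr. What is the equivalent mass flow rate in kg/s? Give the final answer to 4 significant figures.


m_dot = 4895.2720 * 1000 / 3600
m_dot = 1360 kg/s


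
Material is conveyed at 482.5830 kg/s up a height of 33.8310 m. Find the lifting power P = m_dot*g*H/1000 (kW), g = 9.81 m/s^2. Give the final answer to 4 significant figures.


P = 482.5830 * 9.81 * 33.8310 / 1000
P = 160.2 kW


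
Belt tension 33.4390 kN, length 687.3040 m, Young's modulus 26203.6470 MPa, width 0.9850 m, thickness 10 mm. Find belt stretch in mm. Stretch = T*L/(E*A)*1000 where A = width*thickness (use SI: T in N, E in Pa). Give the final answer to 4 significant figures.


A = 0.9850 * 0.01 = 0.00985 m^2
Stretch = 33.4390*1000 * 687.3040 / (26203.6470e6 * 0.00985) * 1000
Stretch = 89.04 mm


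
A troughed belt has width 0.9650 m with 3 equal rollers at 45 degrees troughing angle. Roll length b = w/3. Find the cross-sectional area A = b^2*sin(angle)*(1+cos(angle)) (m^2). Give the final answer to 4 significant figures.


b = 0.9650/3 = 0.321667 m
A = 0.321667^2 * sin(45 deg) * (1 + cos(45 deg))
A = 0.1249 m^2


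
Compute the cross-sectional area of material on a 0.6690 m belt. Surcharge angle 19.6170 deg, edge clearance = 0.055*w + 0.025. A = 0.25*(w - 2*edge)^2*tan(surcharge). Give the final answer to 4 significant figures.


edge = 0.055*0.6690 + 0.025 = 0.061795 m
ew = 0.6690 - 2*0.061795 = 0.54541 m
A = 0.25 * 0.54541^2 * tan(19.6170 deg)
A = 0.02651 m^2


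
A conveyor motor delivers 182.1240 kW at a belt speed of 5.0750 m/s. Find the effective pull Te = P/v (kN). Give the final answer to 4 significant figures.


Te = P / v = 182.1240 / 5.0750
Te = 35.89 kN


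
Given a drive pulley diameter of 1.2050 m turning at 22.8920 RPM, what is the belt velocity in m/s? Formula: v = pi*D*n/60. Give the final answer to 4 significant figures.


v = pi * 1.2050 * 22.8920 / 60
v = 1.444 m/s


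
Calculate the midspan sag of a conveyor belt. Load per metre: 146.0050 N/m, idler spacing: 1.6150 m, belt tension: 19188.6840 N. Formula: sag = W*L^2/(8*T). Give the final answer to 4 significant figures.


sag = 146.0050 * 1.6150^2 / (8 * 19188.6840)
sag = 0.002481 m


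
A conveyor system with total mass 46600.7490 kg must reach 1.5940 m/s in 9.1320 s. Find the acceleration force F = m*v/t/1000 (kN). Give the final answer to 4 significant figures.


F = 46600.7490 * 1.5940 / 9.1320 / 1000
F = 8.134 kN


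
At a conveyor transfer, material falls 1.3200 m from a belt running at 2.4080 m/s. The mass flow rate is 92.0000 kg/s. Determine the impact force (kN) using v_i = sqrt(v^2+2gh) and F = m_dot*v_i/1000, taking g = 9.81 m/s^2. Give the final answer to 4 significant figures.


v_i = sqrt(2.4080^2 + 2*9.81*1.3200) = 5.63 m/s
F = 92.0000 * 5.63 / 1000
F = 0.5180 kN


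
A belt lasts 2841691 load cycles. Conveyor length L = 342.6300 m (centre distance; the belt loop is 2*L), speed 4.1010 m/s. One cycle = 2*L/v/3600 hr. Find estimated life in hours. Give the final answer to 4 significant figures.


cycle_time = 2 * 342.6300 / 4.1010 / 3600 = 0.0464155 hr
life = 2841691 * 0.0464155 = 131900 hours


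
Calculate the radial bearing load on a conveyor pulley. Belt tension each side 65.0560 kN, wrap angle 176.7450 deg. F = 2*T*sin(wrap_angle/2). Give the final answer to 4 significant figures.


F = 2 * 65.0560 * sin(176.7450/2 deg)
F = 130.1 kN


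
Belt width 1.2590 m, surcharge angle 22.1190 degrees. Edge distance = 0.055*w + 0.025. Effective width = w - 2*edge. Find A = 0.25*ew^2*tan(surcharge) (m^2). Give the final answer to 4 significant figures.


edge = 0.055*1.2590 + 0.025 = 0.094245 m
ew = 1.2590 - 2*0.094245 = 1.07051 m
A = 0.25 * 1.07051^2 * tan(22.1190 deg)
A = 0.1164 m^2


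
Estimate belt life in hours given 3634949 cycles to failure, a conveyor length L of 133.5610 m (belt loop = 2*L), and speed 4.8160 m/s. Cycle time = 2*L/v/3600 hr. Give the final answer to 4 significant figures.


cycle_time = 2 * 133.5610 / 4.8160 / 3600 = 0.0154071 hr
life = 3634949 * 0.0154071 = 56000 hours


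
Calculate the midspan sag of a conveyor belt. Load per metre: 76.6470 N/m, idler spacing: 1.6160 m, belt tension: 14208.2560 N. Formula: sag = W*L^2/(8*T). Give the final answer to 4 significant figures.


sag = 76.6470 * 1.6160^2 / (8 * 14208.2560)
sag = 0.001761 m


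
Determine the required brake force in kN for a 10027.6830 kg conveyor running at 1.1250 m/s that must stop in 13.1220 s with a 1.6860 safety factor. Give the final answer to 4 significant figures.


F = 10027.6830 * 1.1250 / 13.1220 * 1.6860 / 1000
F = 1.449 kN


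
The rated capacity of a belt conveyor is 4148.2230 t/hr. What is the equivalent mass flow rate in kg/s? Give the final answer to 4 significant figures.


m_dot = 4148.2230 * 1000 / 3600
m_dot = 1152 kg/s


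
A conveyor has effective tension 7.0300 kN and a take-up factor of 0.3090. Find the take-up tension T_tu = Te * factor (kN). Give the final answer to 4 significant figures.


T_tu = 7.0300 * 0.3090
T_tu = 2.172 kN


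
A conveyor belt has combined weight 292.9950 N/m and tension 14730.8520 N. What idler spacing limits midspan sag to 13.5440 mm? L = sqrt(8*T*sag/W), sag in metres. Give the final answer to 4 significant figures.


sag = 13.5440/1000 = 0.013544 m
L = sqrt(8 * 14730.8520 * 0.013544 / 292.9950)
L = 2.334 m


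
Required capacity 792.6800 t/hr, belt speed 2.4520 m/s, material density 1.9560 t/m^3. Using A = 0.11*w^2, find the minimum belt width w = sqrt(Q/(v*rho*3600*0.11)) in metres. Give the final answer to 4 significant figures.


A_req = 792.6800 / (2.4520 * 1.9560 * 3600) = 0.0459099 m^2
w = sqrt(0.0459099 / 0.11)
w = 0.6460 m


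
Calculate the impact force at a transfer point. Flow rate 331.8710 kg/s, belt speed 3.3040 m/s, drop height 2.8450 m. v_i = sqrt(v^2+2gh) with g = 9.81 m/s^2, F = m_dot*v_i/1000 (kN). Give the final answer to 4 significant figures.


v_i = sqrt(3.3040^2 + 2*9.81*2.8450) = 8.16917 m/s
F = 331.8710 * 8.16917 / 1000
F = 2.711 kN


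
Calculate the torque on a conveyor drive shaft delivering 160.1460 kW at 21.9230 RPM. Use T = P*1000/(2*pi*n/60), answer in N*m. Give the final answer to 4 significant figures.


omega = 2*pi*21.9230/60 = 2.29577 rad/s
T = 160.1460*1000 / 2.29577
T = 69760 N*m


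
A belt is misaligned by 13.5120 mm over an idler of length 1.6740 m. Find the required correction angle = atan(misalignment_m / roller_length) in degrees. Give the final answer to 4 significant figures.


misalign_m = 13.5120 / 1000 = 0.013512 m
angle = atan(0.013512 / 1.6740)
angle = 0.4625 deg


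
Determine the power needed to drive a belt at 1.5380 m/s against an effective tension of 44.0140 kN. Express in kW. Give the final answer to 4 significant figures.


P = Te * v = 44.0140 * 1.5380
P = 67.69 kW


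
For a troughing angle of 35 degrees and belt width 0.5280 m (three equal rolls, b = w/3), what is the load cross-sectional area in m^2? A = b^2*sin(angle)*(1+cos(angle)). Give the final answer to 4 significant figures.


b = 0.5280/3 = 0.176 m
A = 0.176^2 * sin(35 deg) * (1 + cos(35 deg))
A = 0.03232 m^2


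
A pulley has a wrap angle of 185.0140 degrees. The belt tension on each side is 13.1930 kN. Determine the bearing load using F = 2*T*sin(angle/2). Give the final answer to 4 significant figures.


F = 2 * 13.1930 * sin(185.0140/2 deg)
F = 26.36 kN


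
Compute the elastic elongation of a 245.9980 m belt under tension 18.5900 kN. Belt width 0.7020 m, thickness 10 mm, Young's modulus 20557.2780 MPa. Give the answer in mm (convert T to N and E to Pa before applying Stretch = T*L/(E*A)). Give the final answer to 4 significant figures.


A = 0.7020 * 0.01 = 0.00702 m^2
Stretch = 18.5900*1000 * 245.9980 / (20557.2780e6 * 0.00702) * 1000
Stretch = 31.69 mm


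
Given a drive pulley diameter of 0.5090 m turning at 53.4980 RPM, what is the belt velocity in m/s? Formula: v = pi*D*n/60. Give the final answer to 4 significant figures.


v = pi * 0.5090 * 53.4980 / 60
v = 1.426 m/s


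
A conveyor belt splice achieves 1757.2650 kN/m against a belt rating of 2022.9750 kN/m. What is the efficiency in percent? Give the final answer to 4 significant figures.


Eff = 1757.2650 / 2022.9750 * 100
Eff = 86.87 %


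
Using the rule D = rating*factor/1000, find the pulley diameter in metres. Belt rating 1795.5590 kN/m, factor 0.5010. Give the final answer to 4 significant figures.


D = 1795.5590 * 0.5010 / 1000
D = 0.8996 m


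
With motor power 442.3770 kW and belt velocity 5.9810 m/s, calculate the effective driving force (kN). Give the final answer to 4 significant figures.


Te = P / v = 442.3770 / 5.9810
Te = 73.96 kN


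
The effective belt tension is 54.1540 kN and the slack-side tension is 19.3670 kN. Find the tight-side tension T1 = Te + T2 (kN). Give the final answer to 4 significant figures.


T1 = Te + T2 = 54.1540 + 19.3670
T1 = 73.52 kN


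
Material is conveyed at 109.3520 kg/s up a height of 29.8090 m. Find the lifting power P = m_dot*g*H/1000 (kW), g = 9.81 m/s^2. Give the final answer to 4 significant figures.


P = 109.3520 * 9.81 * 29.8090 / 1000
P = 31.98 kW


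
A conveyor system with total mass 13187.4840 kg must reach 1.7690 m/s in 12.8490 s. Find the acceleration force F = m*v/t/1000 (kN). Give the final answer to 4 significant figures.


F = 13187.4840 * 1.7690 / 12.8490 / 1000
F = 1.816 kN


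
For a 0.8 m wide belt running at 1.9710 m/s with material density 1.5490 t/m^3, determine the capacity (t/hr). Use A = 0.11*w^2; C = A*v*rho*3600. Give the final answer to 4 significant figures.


A = 0.11 * 0.8^2 = 0.0704 m^2
C = 0.0704 * 1.9710 * 1.5490 * 3600
C = 773.8 t/hr


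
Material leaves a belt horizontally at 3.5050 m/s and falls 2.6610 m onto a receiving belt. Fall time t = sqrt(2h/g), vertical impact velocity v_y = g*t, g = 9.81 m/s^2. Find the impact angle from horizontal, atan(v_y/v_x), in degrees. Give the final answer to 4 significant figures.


t = sqrt(2*2.6610/9.81) = 0.736551 s
v_y = 9.81 * 0.736551 = 7.22557 m/s
angle = atan(7.22557 / 3.5050) = 64.12 deg


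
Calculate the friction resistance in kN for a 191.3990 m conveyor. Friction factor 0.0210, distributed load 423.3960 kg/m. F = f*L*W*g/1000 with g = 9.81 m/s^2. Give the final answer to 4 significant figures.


F = 0.0210 * 191.3990 * 423.3960 * 9.81 / 1000
F = 16.69 kN


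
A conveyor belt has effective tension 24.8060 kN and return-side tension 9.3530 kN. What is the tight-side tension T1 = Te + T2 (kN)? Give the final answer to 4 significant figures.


T1 = Te + T2 = 24.8060 + 9.3530
T1 = 34.16 kN


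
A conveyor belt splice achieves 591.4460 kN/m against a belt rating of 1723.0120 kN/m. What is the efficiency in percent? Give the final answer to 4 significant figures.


Eff = 591.4460 / 1723.0120 * 100
Eff = 34.33 %


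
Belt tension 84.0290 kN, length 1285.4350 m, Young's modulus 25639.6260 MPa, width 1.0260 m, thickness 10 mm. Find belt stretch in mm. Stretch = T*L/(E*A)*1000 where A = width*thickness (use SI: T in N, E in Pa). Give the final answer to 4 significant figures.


A = 1.0260 * 0.01 = 0.01026 m^2
Stretch = 84.0290*1000 * 1285.4350 / (25639.6260e6 * 0.01026) * 1000
Stretch = 410.6 mm


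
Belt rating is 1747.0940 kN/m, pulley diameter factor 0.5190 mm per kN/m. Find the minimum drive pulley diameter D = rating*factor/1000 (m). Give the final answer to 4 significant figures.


D = 1747.0940 * 0.5190 / 1000
D = 0.9067 m


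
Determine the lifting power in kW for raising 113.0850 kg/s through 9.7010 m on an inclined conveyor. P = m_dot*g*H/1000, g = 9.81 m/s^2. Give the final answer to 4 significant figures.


P = 113.0850 * 9.81 * 9.7010 / 1000
P = 10.76 kW


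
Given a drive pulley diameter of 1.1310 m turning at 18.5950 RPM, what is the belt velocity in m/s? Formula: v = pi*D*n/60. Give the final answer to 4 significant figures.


v = pi * 1.1310 * 18.5950 / 60
v = 1.101 m/s


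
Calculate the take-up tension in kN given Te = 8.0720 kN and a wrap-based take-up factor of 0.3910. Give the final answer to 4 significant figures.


T_tu = 8.0720 * 0.3910
T_tu = 3.156 kN


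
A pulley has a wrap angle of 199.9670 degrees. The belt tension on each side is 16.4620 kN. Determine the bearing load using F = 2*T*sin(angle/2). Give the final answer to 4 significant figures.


F = 2 * 16.4620 * sin(199.9670/2 deg)
F = 32.43 kN


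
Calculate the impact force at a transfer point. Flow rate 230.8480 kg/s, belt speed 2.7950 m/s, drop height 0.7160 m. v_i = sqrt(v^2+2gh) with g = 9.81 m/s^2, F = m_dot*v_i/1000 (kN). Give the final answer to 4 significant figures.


v_i = sqrt(2.7950^2 + 2*9.81*0.7160) = 4.67546 m/s
F = 230.8480 * 4.67546 / 1000
F = 1.079 kN


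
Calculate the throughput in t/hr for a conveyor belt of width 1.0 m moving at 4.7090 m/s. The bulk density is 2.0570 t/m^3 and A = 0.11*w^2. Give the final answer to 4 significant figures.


A = 0.11 * 1.0^2 = 0.11 m^2
C = 0.11 * 4.7090 * 2.0570 * 3600
C = 3836 t/hr


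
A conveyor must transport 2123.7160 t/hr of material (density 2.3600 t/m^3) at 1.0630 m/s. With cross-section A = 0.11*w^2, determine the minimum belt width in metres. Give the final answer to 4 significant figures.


A_req = 2123.7160 / (1.0630 * 2.3600 * 3600) = 0.235152 m^2
w = sqrt(0.235152 / 0.11)
w = 1.462 m


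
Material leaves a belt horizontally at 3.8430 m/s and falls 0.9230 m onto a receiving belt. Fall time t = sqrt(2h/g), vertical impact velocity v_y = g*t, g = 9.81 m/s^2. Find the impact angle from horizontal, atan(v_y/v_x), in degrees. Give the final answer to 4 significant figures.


t = sqrt(2*0.9230/9.81) = 0.433792 s
v_y = 9.81 * 0.433792 = 4.2555 m/s
angle = atan(4.2555 / 3.8430) = 47.92 deg


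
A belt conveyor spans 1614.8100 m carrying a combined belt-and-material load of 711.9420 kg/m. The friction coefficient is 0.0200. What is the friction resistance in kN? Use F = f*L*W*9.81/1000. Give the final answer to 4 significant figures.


F = 0.0200 * 1614.8100 * 711.9420 * 9.81 / 1000
F = 225.6 kN


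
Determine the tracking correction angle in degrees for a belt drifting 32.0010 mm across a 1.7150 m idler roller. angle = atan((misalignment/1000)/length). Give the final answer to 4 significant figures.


misalign_m = 32.0010 / 1000 = 0.032001 m
angle = atan(0.032001 / 1.7150)
angle = 1.069 deg


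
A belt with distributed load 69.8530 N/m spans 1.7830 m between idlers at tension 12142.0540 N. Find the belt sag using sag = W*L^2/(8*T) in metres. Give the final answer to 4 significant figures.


sag = 69.8530 * 1.7830^2 / (8 * 12142.0540)
sag = 0.002286 m


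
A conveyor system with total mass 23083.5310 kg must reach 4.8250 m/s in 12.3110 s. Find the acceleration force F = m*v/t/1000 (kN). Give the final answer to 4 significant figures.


F = 23083.5310 * 4.8250 / 12.3110 / 1000
F = 9.047 kN


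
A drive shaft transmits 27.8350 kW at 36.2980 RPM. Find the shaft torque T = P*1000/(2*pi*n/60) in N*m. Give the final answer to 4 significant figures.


omega = 2*pi*36.2980/60 = 3.80112 rad/s
T = 27.8350*1000 / 3.80112
T = 7323 N*m


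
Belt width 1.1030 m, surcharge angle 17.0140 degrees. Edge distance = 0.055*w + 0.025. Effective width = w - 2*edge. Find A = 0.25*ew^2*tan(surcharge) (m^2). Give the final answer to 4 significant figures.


edge = 0.055*1.1030 + 0.025 = 0.085665 m
ew = 1.1030 - 2*0.085665 = 0.93167 m
A = 0.25 * 0.93167^2 * tan(17.0140 deg)
A = 0.06640 m^2


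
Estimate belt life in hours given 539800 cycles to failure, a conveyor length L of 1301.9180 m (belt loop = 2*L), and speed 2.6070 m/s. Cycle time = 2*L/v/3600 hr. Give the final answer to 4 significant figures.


cycle_time = 2 * 1301.9180 / 2.6070 / 3600 = 0.277441 hr
life = 539800 * 0.277441 = 149800 hours


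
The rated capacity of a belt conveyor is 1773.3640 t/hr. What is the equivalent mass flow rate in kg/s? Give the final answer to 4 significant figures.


m_dot = 1773.3640 * 1000 / 3600
m_dot = 492.6 kg/s


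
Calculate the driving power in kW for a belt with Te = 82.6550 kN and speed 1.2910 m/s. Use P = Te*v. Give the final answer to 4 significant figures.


P = Te * v = 82.6550 * 1.2910
P = 106.7 kW


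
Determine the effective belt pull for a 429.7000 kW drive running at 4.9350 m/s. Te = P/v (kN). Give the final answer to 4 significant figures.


Te = P / v = 429.7000 / 4.9350
Te = 87.07 kN


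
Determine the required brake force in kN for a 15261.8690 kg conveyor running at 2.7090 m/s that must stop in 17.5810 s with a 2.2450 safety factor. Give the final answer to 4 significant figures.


F = 15261.8690 * 2.7090 / 17.5810 * 2.2450 / 1000
F = 5.279 kN


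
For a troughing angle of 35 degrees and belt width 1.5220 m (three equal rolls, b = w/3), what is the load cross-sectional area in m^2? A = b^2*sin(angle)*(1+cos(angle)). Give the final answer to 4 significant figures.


b = 1.5220/3 = 0.507333 m
A = 0.507333^2 * sin(35 deg) * (1 + cos(35 deg))
A = 0.2686 m^2


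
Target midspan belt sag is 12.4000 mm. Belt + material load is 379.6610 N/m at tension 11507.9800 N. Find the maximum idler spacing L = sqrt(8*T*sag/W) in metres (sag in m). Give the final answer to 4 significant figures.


sag = 12.4000/1000 = 0.012400 m
L = sqrt(8 * 11507.9800 * 0.012400 / 379.6610)
L = 1.734 m


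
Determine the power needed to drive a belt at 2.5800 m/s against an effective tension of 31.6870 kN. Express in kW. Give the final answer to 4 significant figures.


P = Te * v = 31.6870 * 2.5800
P = 81.75 kW


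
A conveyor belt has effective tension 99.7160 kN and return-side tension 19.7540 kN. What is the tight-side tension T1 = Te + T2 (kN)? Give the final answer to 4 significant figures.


T1 = Te + T2 = 99.7160 + 19.7540
T1 = 119.5 kN


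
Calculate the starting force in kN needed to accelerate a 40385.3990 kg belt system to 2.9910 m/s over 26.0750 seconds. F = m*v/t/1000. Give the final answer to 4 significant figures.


F = 40385.3990 * 2.9910 / 26.0750 / 1000
F = 4.633 kN


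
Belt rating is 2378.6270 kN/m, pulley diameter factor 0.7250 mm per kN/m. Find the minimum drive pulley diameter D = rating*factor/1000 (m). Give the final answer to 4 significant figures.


D = 2378.6270 * 0.7250 / 1000
D = 1.725 m


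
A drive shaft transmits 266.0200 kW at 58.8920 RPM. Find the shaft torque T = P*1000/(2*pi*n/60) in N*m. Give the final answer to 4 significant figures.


omega = 2*pi*58.8920/60 = 6.16716 rad/s
T = 266.0200*1000 / 6.16716
T = 43130 N*m


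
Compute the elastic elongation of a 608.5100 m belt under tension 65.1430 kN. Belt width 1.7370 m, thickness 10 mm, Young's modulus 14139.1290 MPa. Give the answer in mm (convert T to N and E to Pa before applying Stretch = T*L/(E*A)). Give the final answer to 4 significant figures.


A = 1.7370 * 0.01 = 0.01737 m^2
Stretch = 65.1430*1000 * 608.5100 / (14139.1290e6 * 0.01737) * 1000
Stretch = 161.4 mm


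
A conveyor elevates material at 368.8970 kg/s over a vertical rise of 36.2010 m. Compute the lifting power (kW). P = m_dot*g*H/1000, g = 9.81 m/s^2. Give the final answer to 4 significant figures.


P = 368.8970 * 9.81 * 36.2010 / 1000
P = 131.0 kW


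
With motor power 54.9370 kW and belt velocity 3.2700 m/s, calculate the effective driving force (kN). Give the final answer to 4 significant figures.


Te = P / v = 54.9370 / 3.2700
Te = 16.80 kN


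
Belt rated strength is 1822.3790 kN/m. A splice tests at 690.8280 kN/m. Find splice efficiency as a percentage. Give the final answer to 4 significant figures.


Eff = 690.8280 / 1822.3790 * 100
Eff = 37.91 %


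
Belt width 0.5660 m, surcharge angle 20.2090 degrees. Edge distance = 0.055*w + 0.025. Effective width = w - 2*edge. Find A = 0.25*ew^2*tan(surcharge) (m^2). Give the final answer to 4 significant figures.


edge = 0.055*0.5660 + 0.025 = 0.05613 m
ew = 0.5660 - 2*0.05613 = 0.45374 m
A = 0.25 * 0.45374^2 * tan(20.2090 deg)
A = 0.01895 m^2
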